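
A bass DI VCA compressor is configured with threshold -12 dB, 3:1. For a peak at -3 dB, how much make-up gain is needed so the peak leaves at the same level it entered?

Overshoot 9 dB → 9/3 = 3 dB after compression, so the compressed level is -12 + 3 = -9 dB.
Make-up = target − compressed = -3 − (-9) = 6 dB.

6 dB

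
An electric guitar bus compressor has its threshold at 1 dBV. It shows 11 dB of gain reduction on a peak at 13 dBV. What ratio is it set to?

12:1

Input overshoot = 13 − 1 = 12 dB.
Output overshoot = 12 − 11 = 1 dB.
Ratio = input overshoot / output overshoot = 12 / 1 = 12.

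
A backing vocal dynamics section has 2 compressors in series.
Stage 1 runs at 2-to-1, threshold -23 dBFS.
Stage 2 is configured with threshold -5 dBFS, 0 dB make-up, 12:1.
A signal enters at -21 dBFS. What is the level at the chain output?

Stage 1: 2 dB above -23 dBFS, reduced 2:1 to 1 dB above → -22 dBFS.
Stage 2: below threshold (-22 ≤ -5); passes unchanged; output -22 dBFS.

-22 dBFS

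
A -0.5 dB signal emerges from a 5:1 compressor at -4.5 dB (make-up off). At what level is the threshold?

Let T be the threshold. Output overshoot = (input overshoot)/R, so -4.5 − T = (-0.5 − T)/5.
5·(-4.5 − T) = -0.5 − T → 4·T = -22.5 − (-0.5) = -22.
T = -22/4 = -5.5 dB.

-5.5 dB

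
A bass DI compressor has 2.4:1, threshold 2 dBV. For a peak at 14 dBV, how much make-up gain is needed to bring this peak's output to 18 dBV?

11 dB

Without make-up, output = threshold + overshoot/2.4 = 2 + 5 = 7 dBV.
Gap to target: 11 dB.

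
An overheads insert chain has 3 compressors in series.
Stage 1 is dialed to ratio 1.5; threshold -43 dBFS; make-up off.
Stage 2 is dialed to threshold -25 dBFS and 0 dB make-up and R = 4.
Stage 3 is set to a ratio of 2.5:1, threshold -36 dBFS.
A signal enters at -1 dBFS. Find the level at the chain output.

-30.6 dBFS

Stage 1: 42 dB above -43 dBFS, reduced 1.5:1 to 28 dB above → -15 dBFS.
Stage 2: overshoot 10 dB → 10/4 = 2.5 dB → -22.5 dBFS.
Stage 3: 13.5 dB above -36 dBFS, reduced 2.5:1 to 5.4 dB above → -30.6 dBFS.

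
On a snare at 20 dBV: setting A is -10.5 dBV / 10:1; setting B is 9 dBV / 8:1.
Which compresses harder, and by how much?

A: 30.5 dB over, compressed to 3.05 dB over, so 27.45 dB of GR.
B: 11 dB over, compressed to 1.375 dB over, so 9.625 dB of GR.
A applies 17.825 dB more gain reduction.

A, by 17.825 dB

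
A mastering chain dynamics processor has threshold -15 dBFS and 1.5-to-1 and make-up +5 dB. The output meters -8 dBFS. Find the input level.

-12 dBFS

Before make-up, the level was -8 − 5 = -13 dBFS.
Post-compression overshoot = -13 − (-15) = 2 dB.
Undo the ratio: input overshoot = 2 × 1.5 = 3 dB, giving input = -12 dBFS.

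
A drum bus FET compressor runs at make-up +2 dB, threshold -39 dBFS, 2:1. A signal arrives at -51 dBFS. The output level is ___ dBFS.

-51 dBFS is 12 dB below the -39 dBFS threshold, so no gain reduction is applied.
Make-up gain adds 2 dB: -51 + 2 = -49 dBFS.

-49 dBFS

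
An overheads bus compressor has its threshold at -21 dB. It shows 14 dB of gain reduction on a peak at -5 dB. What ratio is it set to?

8:1

Input overshoot = -5 − (-21) = 16 dB.
Output overshoot = 16 − 14 = 2 dB.
Ratio = input overshoot / output overshoot = 16 / 2 = 8.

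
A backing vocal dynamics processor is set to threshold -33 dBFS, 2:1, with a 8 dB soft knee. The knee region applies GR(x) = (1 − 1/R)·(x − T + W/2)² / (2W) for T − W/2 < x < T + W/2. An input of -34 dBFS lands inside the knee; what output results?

-34.28125 dBFS

x − T + W/2 = -34 − (-33) + 4 = 3.
GR = (1 − 1/2) × 3² / 16 = 0.5 × 9 / 16 = 0.28125 dB.
Output = -34 − 0.28125 = -34.28125 dBFS.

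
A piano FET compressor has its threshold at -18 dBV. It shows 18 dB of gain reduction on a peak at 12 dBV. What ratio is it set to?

2.5:1

Input overshoot = 12 − (-18) = 30 dB.
Output overshoot = 30 − 18 = 12 dB.
Ratio = input overshoot / output overshoot = 30 / 12 = 2.5.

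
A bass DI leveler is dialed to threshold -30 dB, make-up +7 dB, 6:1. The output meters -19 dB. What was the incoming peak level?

-6 dB

Remove make-up: -19 − 7 = -26 dB.
The compressed level sits -26 − (-30) = 4 dB over threshold.
Before 6:1 compression the overshoot was 4 × 6 = 24 dB, so input = -30 + 24 = -6 dB.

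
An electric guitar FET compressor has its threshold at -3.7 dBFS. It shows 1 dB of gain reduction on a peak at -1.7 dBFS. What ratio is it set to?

2:1

Input overshoot = -1.7 − (-3.7) = 2 dB.
Output overshoot = 2 − 1 = 1 dB.
Ratio = input overshoot / output overshoot = 2 / 1 = 2.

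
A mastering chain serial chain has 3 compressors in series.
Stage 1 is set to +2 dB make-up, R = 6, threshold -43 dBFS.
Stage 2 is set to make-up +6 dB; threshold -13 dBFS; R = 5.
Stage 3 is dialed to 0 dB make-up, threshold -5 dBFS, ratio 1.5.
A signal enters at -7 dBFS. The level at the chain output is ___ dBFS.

-29 dBFS

Stage 1: -7 dBFS is 36 dB over -43 dBFS; at 6:1 that becomes 6 dB over, giving -37 dBFS; +2 dB make-up → -35 dBFS.
Stage 2: -35 dBFS ≤ -13 dBFS, so stage 2 doesn't engage; make-up brings it to -29 dBFS.
Stage 3: -29 dBFS ≤ -5 dBFS, so stage 3 doesn't engage; output -29 dBFS.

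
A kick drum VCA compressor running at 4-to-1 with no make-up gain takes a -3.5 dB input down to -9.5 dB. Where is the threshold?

-11.5 dB

Input is 8 dB above T (since output overshoot × R = input overshoot: (-9.5 − T)·4 = -3.5 − T gives T = -11.5 dB).
Check: -11.5 + (-3.5 − (-11.5))/4 = -11.5 + 2 = -9.5 dB. ✓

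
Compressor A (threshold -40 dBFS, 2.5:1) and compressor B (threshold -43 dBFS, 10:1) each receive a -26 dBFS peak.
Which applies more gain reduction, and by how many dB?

B, by 6.9 dB

A: 14 dB over, compressed to 5.6 dB over, so 8.4 dB of GR.
B: 17 dB over, compressed to 1.7 dB over, so 15.3 dB of GR.
B reduces 6.9 dB more.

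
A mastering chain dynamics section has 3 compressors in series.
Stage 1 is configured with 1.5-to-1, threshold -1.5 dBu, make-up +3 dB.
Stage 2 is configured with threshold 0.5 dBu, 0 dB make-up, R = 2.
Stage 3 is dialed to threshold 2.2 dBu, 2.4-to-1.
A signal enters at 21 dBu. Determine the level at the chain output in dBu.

4.825 dBu

Stage 1: 22.5 dB above -1.5 dBu, reduced 1.5:1 to 15 dB above → 13.5 dBu; +3 dB make-up → 16.5 dBu.
Stage 2: 16.5 dBu is 16 dB over 0.5 dBu; at 2:1 that becomes 8 dB over, giving 8.5 dBu.
Stage 3: overshoot 6.3 dB → 6.3/2.4 = 2.625 dB → 4.825 dBu.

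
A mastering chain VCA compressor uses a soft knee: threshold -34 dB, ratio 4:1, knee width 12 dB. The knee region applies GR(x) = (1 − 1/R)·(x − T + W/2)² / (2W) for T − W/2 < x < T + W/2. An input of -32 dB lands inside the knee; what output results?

-34 dB

x − T + W/2 = -32 − (-34) + 6 = 8.
GR = (1 − 1/4) × 8² / 24 = 0.75 × 64 / 24 = 2 dB.
Output = -32 − 2 = -34 dB.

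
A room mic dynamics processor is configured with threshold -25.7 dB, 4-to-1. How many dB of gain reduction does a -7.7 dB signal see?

13.5 dB

The signal is 18 dB above threshold.
At 4:1, output sits 18/4 = 4.5 dB above threshold.
So the signal is attenuated by 18 − 4.5 = 13.5 dB.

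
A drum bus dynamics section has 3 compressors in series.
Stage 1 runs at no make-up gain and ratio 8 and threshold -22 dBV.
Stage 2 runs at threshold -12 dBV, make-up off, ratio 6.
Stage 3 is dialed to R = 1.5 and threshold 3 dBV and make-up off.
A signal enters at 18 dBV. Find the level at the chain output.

-17 dBV

Stage 1: 18 dBV is 40 dB over -22 dBV; at 8:1 that becomes 5 dB over, giving -17 dBV.
Stage 2: -17 dBV is at or below the -12 dBV threshold — no compression; output -17 dBV.
Stage 3: below threshold (-17 ≤ 3); passes unchanged; output -17 dBV.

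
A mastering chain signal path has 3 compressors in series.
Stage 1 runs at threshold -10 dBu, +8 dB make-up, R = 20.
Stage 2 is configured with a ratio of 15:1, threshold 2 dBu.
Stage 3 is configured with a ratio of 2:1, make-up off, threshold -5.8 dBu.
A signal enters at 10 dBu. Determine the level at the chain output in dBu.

Stage 1: overshoot 20 dB → 20/20 = 1 dB → -9 dBu; +8 dB make-up → -1 dBu.
Stage 2: -1 dBu ≤ 2 dBu, so stage 2 doesn't engage; output -1 dBu.
Stage 3: overshoot 4.8 dB → 4.8/2 = 2.4 dB → -3.4 dBu.

-3.4 dBu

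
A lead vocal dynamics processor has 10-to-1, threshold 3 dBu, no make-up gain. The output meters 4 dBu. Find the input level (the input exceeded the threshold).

13 dBu

The compressed level sits 4 − 3 = 1 dB over threshold.
Input overshoot = R × output overshoot = 10 dB → input = 3 + 10 = 13 dBu.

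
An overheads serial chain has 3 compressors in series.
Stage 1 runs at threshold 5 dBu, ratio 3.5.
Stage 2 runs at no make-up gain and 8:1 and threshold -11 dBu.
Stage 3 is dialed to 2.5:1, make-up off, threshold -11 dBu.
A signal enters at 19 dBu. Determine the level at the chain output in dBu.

Stage 1: overshoot 14 dB → 14/3.5 = 4 dB → 9 dBu.
Stage 2: overshoot 20 dB → 20/8 = 2.5 dB → -8.5 dBu.
Stage 3: 2.5 dB above -11 dBu, reduced 2.5:1 to 1 dB above → -10 dBu.

-10 dBu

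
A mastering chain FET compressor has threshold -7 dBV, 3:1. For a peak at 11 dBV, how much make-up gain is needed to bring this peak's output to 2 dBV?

3 dB

Overshoot 18 dB → 18/3 = 6 dB after compression, so the compressed level is -7 + 6 = -1 dBV.
Make-up = target − compressed = 2 − (-1) = 3 dB.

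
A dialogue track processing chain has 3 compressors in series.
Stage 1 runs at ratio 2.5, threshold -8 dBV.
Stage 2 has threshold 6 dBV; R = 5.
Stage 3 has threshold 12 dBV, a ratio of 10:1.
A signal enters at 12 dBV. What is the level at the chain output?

Stage 1: overshoot 20 dB → 20/2.5 = 8 dB → 0 dBV.
Stage 2: below threshold (0 ≤ 6); passes unchanged; output 0 dBV.
Stage 3: 0 dBV ≤ 12 dBV, so stage 3 doesn't engage; output 0 dBV.

0 dBV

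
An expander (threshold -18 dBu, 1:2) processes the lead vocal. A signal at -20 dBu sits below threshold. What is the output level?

Undershoot = (-18) − (-20) = 2 dB.
At 1:2, that expands to 4 dB under threshold.
Output = -18 − 4 = -22 dBu.

-22 dBu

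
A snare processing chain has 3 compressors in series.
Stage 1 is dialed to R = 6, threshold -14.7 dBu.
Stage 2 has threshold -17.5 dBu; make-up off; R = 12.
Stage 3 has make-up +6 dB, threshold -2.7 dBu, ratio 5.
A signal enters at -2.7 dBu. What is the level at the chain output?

-11.1 dBu

Stage 1: 12 dB above -14.7 dBu, reduced 6:1 to 2 dB above → -12.7 dBu.
Stage 2: 4.8 dB above -17.5 dBu, reduced 12:1 to 0.4 dB above → -17.1 dBu.
Stage 3: -17.1 dBu ≤ -2.7 dBu, so stage 3 doesn't engage; make-up brings it to -11.1 dBu.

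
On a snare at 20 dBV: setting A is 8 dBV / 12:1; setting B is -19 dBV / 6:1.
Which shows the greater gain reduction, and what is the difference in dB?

B, by 21.5 dB

A: overshoot 12 dB → output overshoot 1 dB → GR 11 dB.
B: overshoot 39 dB → output overshoot 6.5 dB → GR 32.5 dB.
B applies 21.5 dB more gain reduction.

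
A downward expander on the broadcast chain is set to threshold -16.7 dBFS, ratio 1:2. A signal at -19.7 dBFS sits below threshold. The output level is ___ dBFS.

The input is 3 dB below the -16.7 dBFS threshold.
A 1:2 expander multiplies undershoot by 2: 3 × 2 = 6 dB below threshold.
Output = -16.7 − 6 = -22.7 dBFS.

-22.7 dBFS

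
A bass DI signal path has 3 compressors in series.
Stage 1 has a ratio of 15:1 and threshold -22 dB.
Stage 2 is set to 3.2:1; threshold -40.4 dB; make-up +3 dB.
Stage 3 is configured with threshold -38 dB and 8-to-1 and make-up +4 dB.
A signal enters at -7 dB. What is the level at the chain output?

-33.167187 dB

Stage 1: overshoot 15 dB → 15/15 = 1 dB → -21 dB.
Stage 2: overshoot 19.4 dB → 19.4/3.2 = 6.0625 dB → -34.3375 dB; +3 dB make-up → -31.3375 dB.
Stage 3: -31.3375 dB is 6.6625 dB over -38 dB; at 8:1 that becomes 0.832812 dB over, giving -37.167187 dB; +4 dB make-up → -33.167187 dB.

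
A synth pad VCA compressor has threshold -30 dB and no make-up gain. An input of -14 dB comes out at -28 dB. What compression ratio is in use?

8:1

Input overshoot = -14 − (-30) = 16 dB; output overshoot = -28 − (-30) = 2 dB.
Ratio = 16 / 2 = 8.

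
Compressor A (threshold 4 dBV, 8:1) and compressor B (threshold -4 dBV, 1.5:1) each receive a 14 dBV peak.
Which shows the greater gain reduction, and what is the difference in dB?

A, by 2.75 dB

A: GR = 10 − 10/8 = 8.75 dB.
B: GR = 18 − 18/1.5 = 6 dB.
Difference: 2.75 dB in favour of A.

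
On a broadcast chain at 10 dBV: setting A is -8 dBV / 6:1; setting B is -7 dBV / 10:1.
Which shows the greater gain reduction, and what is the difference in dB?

B, by 0.3 dB

A: GR = 18 − 18/6 = 15 dB.
B: GR = 17 − 17/10 = 15.3 dB.
B applies 0.3 dB more gain reduction.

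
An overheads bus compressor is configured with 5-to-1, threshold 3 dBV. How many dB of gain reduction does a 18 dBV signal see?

12 dB

Overshoot = 18 − 3 = 15 dB.
A 5:1 ratio leaves 3 dB of that excess.
Gain reduction = 15 − 3 = 12 dB.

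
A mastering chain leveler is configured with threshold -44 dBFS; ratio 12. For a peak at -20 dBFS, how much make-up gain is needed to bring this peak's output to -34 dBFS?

Overshoot 24 dB → 24/12 = 2 dB after compression, so the compressed level is -44 + 2 = -42 dBFS.
Make-up = target − compressed = -34 − (-42) = 8 dB.

8 dB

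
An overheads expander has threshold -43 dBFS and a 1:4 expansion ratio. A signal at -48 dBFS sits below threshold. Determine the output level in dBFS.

Below threshold, a 1:4 expander applies gain = (4−1)×(T − x) of attenuation.
(4−1) × 5 = 15 dB, so output = -48 − 15 = -63 dBFS.

-63 dBFS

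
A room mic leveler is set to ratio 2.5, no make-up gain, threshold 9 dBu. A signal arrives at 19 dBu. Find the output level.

13 dBu

The input is 10 dB above the 9 dBu threshold.
2.5:1 compression reduces that to 10/2.5 = 4 dB over.
So the level is 9 + 4 = 13 dBu.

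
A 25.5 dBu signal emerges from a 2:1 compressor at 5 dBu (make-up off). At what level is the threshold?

Gain reduction = 25.5 − 5 = 20.5 dB; output overshoot = GR / (R − 1) = 20.5 / 1 = 20.5 dB.
Threshold = output − output overshoot = 5 − 20.5 = -15.5 dBu.

-15.5 dBu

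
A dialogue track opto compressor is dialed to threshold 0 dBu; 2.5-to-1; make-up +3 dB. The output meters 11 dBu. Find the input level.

Stripping the +3 dB make-up gives 8 dBu at the gain stage.
That's 8 dB above the 0 dBu threshold.
Before 2.5:1 compression the overshoot was 8 × 2.5 = 20 dB, so input = 0 + 20 = 20 dBu.

20 dBu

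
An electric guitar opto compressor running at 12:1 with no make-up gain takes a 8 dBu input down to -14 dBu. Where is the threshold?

-16 dBu

Input is 24 dB above T (since output overshoot × R = input overshoot: (-14 − T)·12 = 8 − T gives T = -16 dBu).
Check: -16 + (8 − (-16))/12 = -16 + 2 = -14 dBu. ✓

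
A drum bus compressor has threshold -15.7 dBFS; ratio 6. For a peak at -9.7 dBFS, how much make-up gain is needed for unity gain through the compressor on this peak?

5 dB

The peak compresses to -15.7 + 6/6 = -14.7 dBFS.
To reach -9.7 dBFS requires -9.7 − (-14.7) = 5 dB of make-up.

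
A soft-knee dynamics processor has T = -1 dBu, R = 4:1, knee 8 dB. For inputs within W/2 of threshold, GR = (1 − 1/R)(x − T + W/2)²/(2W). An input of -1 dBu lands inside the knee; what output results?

-1.75 dBu

x − T + W/2 = -1 − (-1) + 4 = 4.
GR = (1 − 1/4) × 4² / 16 = 0.75 × 16 / 16 = 0.75 dB.
Output = -1 − 0.75 = -1.75 dBu.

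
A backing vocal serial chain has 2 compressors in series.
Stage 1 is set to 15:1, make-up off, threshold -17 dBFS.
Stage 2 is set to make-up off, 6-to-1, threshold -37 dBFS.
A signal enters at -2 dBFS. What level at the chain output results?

Stage 1: -2 dBFS is 15 dB over -17 dBFS; at 15:1 that becomes 1 dB over, giving -16 dBFS.
Stage 2: -16 dBFS is 21 dB over -37 dBFS; at 6:1 that becomes 3.5 dB over, giving -33.5 dBFS.

-33.5 dBFS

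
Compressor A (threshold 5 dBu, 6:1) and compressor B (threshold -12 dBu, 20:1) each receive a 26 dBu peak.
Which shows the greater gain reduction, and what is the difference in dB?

A: overshoot 21 dB → output overshoot 3.5 dB → GR 17.5 dB.
B: overshoot 38 dB → output overshoot 1.9 dB → GR 36.1 dB.
Difference: 18.6 dB in favour of B.

B, by 18.6 dB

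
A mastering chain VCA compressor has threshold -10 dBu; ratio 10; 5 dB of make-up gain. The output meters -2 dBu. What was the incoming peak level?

20 dBu

Before make-up, the level was -2 − 5 = -7 dBu.
That's 3 dB above the -10 dBu threshold.
Undo the ratio: input overshoot = 3 × 10 = 30 dB, giving input = 20 dBu.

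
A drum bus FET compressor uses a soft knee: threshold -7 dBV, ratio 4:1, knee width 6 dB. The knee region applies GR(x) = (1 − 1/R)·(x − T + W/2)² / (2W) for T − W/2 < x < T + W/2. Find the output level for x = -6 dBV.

-7 dBV

x − T + W/2 = -6 − (-7) + 3 = 4.
GR = (1 − 1/4) × 4² / 12 = 0.75 × 16 / 12 = 1 dB.
Output = -6 − 1 = -7 dBV.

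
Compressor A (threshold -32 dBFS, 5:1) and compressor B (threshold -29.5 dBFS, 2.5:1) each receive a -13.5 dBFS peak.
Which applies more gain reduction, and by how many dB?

A: 18.5 dB over, compressed to 3.7 dB over, so 14.8 dB of GR.
B: 16 dB over, compressed to 6.4 dB over, so 9.6 dB of GR.
A applies 5.2 dB more gain reduction.

A, by 5.2 dB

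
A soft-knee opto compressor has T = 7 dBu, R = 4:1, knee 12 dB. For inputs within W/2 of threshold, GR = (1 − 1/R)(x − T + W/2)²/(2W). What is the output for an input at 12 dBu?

x − T + W/2 = 12 − 7 + 6 = 11.
GR = (1 − 1/4) × 11² / 24 = 0.75 × 121 / 24 = 3.78125 dB.
Output = 12 − 3.78125 = 8.21875 dBu.

8.21875 dBu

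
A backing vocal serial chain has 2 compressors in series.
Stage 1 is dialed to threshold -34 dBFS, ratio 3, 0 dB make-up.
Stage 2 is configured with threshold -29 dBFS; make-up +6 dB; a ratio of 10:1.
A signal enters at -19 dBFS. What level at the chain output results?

Stage 1: -19 dBFS is 15 dB over -34 dBFS; at 3:1 that becomes 5 dB over, giving -29 dBFS.
Stage 2: -29 dBFS ≤ -29 dBFS, so stage 2 doesn't engage; make-up brings it to -23 dBFS.

-23 dBFS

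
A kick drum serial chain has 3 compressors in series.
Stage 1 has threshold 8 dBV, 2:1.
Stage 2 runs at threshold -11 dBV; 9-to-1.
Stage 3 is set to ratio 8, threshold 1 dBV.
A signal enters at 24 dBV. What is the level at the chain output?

-8 dBV

Stage 1: overshoot 16 dB → 16/2 = 8 dB → 16 dBV.
Stage 2: 27 dB above -11 dBV, reduced 9:1 to 3 dB above → -8 dBV.
Stage 3: -8 dBV is at or below the 1 dBV threshold — no compression; output -8 dBV.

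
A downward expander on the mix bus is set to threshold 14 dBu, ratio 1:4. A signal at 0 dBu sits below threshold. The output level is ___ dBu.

-42 dBu

The input is 14 dB below the 14 dBu threshold.
A 1:4 expander multiplies undershoot by 4: 14 × 4 = 56 dB below threshold.
Output = 14 − 56 = -42 dBu.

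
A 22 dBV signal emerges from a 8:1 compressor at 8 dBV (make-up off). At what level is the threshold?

6 dBV

Gain reduction = 22 − 8 = 14 dB; output overshoot = GR / (R − 1) = 14 / 7 = 2 dB.
Threshold = output − output overshoot = 8 − 2 = 6 dBV.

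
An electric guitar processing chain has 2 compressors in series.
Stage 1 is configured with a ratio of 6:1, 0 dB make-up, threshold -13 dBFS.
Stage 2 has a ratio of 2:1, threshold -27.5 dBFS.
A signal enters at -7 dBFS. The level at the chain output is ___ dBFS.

-19.75 dBFS

Stage 1: overshoot 6 dB → 6/6 = 1 dB → -12 dBFS.
Stage 2: 15.5 dB above -27.5 dBFS, reduced 2:1 to 7.75 dB above → -19.75 dBFS.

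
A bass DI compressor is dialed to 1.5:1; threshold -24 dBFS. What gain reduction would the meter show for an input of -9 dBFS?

Overshoot = -9 − (-24) = 15 dB.
After 1.5:1 compression the overshoot becomes 15/1.5 = 10 dB.
Gain reduction = 15 − 10 = 5 dB.

5 dB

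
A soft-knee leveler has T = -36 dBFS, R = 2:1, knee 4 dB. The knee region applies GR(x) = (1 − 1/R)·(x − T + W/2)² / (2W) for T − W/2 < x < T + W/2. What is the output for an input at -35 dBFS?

x − T + W/2 = -35 − (-36) + 2 = 3.
GR = (1 − 1/2) × 3² / 8 = 0.5 × 9 / 8 = 0.5625 dB.
Output = -35 − 0.5625 = -35.5625 dBFS.

-35.5625 dBFS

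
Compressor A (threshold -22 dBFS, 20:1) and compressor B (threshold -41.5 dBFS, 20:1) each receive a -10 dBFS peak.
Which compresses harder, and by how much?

B, by 18.525 dB

A: overshoot 12 dB → output overshoot 0.6 dB → GR 11.4 dB.
B: overshoot 31.5 dB → output overshoot 1.575 dB → GR 29.925 dB.
Difference: 18.525 dB in favour of B.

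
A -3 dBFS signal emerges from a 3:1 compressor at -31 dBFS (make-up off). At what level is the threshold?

Input is 42 dB above T (since output overshoot × R = input overshoot: (-31 − T)·3 = -3 − T gives T = -45 dBFS).
Check: -45 + (-3 − (-45))/3 = -45 + 14 = -31 dBFS. ✓

-45 dBFS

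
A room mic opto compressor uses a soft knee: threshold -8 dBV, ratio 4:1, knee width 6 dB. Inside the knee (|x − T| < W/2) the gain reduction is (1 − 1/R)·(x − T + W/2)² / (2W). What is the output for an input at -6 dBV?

-7.5625 dBV

x − T + W/2 = -6 − (-8) + 3 = 5.
GR = (1 − 1/4) × 5² / 12 = 0.75 × 25 / 12 = 1.5625 dB.
Output = -6 − 1.5625 = -7.5625 dBV.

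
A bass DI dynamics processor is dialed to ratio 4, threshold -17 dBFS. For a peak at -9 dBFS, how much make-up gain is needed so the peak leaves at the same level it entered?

The peak compresses to -17 + 8/4 = -15 dBFS.
To reach -9 dBFS requires -9 − (-15) = 6 dB of make-up.

6 dB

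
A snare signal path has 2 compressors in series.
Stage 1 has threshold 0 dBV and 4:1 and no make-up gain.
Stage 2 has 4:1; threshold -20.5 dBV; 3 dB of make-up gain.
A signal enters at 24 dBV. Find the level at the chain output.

-10.875 dBV

Stage 1: overshoot 24 dB → 24/4 = 6 dB → 6 dBV.
Stage 2: 6 dBV is 26.5 dB over -20.5 dBV; at 4:1 that becomes 6.625 dB over, giving -13.875 dBV; +3 dB make-up → -10.875 dBV.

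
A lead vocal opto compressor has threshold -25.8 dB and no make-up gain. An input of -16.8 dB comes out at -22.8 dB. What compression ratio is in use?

3:1

Input overshoot = -16.8 − (-25.8) = 9 dB; output overshoot = -22.8 − (-25.8) = 3 dB.
Ratio = 9 / 3 = 3.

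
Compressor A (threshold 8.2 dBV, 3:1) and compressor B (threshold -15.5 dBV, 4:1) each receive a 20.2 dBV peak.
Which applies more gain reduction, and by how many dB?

B, by 18.775 dB

A: GR = 12 − 12/3 = 8 dB.
B: GR = 35.7 − 35.7/4 = 26.775 dB.
Difference: 18.775 dB in favour of B.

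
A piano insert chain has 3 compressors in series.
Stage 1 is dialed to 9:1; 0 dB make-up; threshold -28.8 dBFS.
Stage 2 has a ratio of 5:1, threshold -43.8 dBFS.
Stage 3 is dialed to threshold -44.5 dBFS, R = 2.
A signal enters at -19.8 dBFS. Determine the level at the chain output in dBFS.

Stage 1: overshoot 9 dB → 9/9 = 1 dB → -27.8 dBFS.
Stage 2: 16 dB above -43.8 dBFS, reduced 5:1 to 3.2 dB above → -40.6 dBFS.
Stage 3: 3.9 dB above -44.5 dBFS, reduced 2:1 to 1.95 dB above → -42.55 dBFS.

-42.55 dBFS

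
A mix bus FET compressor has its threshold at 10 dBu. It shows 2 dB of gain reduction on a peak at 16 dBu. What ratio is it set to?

Input overshoot = 16 − 10 = 6 dB.
Output overshoot = 6 − 2 = 4 dB.
Ratio = input overshoot / output overshoot = 6 / 4 = 1.5.

1.5:1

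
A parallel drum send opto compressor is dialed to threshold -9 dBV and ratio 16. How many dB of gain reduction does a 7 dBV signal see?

7 dBV exceeds the threshold by 16 dB.
At 16:1, output sits 16/16 = 1 dB above threshold.
GR = overshoot in − overshoot out = 16 − 1 = 15 dB.

15 dB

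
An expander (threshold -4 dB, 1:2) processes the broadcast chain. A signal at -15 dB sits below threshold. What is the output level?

-26 dB

Below threshold, a 1:2 expander applies gain = (2−1)×(T − x) of attenuation.
(2−1) × 11 = 11 dB, so output = -15 − 11 = -26 dB.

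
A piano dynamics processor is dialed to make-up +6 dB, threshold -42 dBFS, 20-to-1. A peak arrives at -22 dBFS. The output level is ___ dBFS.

-35 dBFS

-22 dBFS sits 20 dB over threshold.
20:1 compression reduces that to 20/20 = 1 dB over.
Output = -42 + 1 = -41 dBFS; make-up adds 6 dB, giving -35 dBFS.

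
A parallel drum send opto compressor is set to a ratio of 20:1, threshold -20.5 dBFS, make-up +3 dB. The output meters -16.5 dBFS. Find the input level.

-0.5 dBFS

Remove make-up: -16.5 − 3 = -19.5 dBFS.
Post-compression overshoot = -19.5 − (-20.5) = 1 dB.
Undo the ratio: input overshoot = 1 × 20 = 20 dB, giving input = -0.5 dBFS.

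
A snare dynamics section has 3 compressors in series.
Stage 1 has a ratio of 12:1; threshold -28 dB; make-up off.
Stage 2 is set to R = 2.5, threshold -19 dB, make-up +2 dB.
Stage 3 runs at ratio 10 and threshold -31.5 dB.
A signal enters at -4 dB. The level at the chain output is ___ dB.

Stage 1: -4 dB is 24 dB over -28 dB; at 12:1 that becomes 2 dB over, giving -26 dB.
Stage 2: below threshold (-26 ≤ -19); passes unchanged; make-up brings it to -24 dB.
Stage 3: -24 dB is 7.5 dB over -31.5 dB; at 10:1 that becomes 0.75 dB over, giving -30.75 dB.

-30.75 dB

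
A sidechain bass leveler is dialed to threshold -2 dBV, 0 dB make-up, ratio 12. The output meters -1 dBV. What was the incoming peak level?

10 dBV

Post-compression overshoot = -1 − (-2) = 1 dB.
Undo the ratio: input overshoot = 1 × 12 = 12 dB, giving input = 10 dBV.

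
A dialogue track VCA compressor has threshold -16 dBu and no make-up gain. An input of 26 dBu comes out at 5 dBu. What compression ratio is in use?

2:1

Input overshoot = 26 − (-16) = 42 dB; output overshoot = 5 − (-16) = 21 dB.
Ratio = 42 / 21 = 2.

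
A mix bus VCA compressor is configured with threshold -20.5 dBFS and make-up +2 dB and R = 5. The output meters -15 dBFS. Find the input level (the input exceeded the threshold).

-3 dBFS

Before make-up, the level was -15 − 2 = -17 dBFS.
That's 3.5 dB above the -20.5 dBFS threshold.
Undo the ratio: input overshoot = 3.5 × 5 = 17.5 dB, giving input = -3 dBFS.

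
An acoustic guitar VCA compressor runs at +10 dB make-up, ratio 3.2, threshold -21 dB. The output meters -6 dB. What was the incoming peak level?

Before make-up, the level was -6 − 10 = -16 dB.
The compressed level sits -16 − (-21) = 5 dB over threshold.
Input overshoot = R × output overshoot = 16 dB → input = -21 + 16 = -5 dB.

-5 dB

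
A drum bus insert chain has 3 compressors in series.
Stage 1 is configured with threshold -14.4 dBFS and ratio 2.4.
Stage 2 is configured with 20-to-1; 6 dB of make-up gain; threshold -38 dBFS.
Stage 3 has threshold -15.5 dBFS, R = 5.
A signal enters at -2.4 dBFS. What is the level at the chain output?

-30.57 dBFS

Stage 1: 12 dB above -14.4 dBFS, reduced 2.4:1 to 5 dB above → -9.4 dBFS.
Stage 2: overshoot 28.6 dB → 28.6/20 = 1.43 dB → -36.57 dBFS; +6 dB make-up → -30.57 dBFS.
Stage 3: -30.57 dBFS is at or below the -15.5 dBFS threshold — no compression; output -30.57 dBFS.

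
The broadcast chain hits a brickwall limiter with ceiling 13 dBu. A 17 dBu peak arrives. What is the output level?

13 dBu

At ∞:1, everything above 13 dBu is held at the ceiling.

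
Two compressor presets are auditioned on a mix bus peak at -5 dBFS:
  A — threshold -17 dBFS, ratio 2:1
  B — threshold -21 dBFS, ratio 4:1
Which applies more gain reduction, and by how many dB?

B, by 6 dB

A: GR = 12 − 12/2 = 6 dB.
B: GR = 16 − 16/4 = 12 dB.
B applies 6 dB more gain reduction.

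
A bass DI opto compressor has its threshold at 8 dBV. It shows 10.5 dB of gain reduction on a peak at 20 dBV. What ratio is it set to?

8:1

Input overshoot = 20 − 8 = 12 dB.
Output overshoot = 12 − 10.5 = 1.5 dB.
Ratio = input overshoot / output overshoot = 12 / 1.5 = 8.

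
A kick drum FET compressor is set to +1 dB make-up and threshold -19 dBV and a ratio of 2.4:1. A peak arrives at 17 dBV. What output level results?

-3 dBV

Overshoot: 17 − (-19) = 36 dB.
The 36 dB excess becomes 15 dB after 2.4:1 reduction.
Output = -19 + 15 = -4 dBV; make-up adds 1 dB, giving -3 dBV.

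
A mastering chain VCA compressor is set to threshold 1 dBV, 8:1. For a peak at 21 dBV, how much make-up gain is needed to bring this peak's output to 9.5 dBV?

6 dB

Without make-up, output = threshold + overshoot/8 = 1 + 2.5 = 3.5 dBV.
Gap to target: 6 dB.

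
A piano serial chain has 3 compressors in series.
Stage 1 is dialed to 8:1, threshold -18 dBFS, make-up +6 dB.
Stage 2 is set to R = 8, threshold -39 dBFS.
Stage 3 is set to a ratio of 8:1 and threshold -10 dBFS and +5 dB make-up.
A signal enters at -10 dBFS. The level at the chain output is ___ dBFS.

-30.5 dBFS

Stage 1: 8 dB above -18 dBFS, reduced 8:1 to 1 dB above → -17 dBFS; +6 dB make-up → -11 dBFS.
Stage 2: overshoot 28 dB → 28/8 = 3.5 dB → -35.5 dBFS.
Stage 3: -35.5 dBFS ≤ -10 dBFS, so stage 3 doesn't engage; make-up brings it to -30.5 dBFS.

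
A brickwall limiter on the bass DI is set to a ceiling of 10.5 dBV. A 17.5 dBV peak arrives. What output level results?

10.5 dBV

At ∞:1, everything above 10.5 dBV is held at the ceiling.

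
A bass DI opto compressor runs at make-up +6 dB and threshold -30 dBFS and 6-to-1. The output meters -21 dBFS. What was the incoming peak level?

-12 dBFS

Stripping the +6 dB make-up gives -27 dBFS at the gain stage.
The compressed level sits -27 − (-30) = 3 dB over threshold.
Undo the ratio: input overshoot = 3 × 6 = 18 dB, giving input = -12 dBFS.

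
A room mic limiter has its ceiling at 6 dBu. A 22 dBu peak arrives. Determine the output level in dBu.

The limiter clamps the peak to its 6 dBu ceiling.

6 dBu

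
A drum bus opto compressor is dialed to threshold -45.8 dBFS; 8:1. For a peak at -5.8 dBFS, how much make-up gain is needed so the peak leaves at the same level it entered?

35 dB

The peak compresses to -45.8 + 40/8 = -40.8 dBFS.
To reach -5.8 dBFS requires -5.8 − (-40.8) = 35 dB of make-up.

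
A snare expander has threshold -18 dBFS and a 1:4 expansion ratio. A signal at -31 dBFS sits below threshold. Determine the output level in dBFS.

The input is 13 dB below the -18 dBFS threshold.
A 1:4 expander multiplies undershoot by 4: 13 × 4 = 52 dB below threshold.
Output = -18 − 52 = -70 dBFS.

-70 dBFS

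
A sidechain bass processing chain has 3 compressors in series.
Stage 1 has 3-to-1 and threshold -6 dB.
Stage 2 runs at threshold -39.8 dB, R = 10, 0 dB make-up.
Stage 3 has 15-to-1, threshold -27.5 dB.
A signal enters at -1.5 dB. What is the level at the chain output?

-36.27 dB

Stage 1: -1.5 dB is 4.5 dB over -6 dB; at 3:1 that becomes 1.5 dB over, giving -4.5 dB.
Stage 2: overshoot 35.3 dB → 35.3/10 = 3.53 dB → -36.27 dB.
Stage 3: below threshold (-36.27 ≤ -27.5); passes unchanged; output -36.27 dB.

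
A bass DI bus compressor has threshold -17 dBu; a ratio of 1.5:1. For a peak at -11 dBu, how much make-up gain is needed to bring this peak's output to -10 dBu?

Without make-up, output = threshold + overshoot/1.5 = -17 + 4 = -13 dBu.
Gap to target: 3 dB.

3 dB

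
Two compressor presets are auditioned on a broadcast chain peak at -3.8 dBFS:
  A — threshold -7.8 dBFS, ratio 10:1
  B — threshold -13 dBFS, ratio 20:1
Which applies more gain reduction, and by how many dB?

A: GR = 4 − 4/10 = 3.6 dB.
B: GR = 9.2 − 9.2/20 = 8.74 dB.
B reduces 5.14 dB more.

B, by 5.14 dB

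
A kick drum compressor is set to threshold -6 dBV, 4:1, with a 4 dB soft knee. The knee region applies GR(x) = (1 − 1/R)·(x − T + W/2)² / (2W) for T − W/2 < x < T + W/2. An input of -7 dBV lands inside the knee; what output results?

-7.09375 dBV

x − T + W/2 = -7 − (-6) + 2 = 1.
GR = (1 − 1/4) × 1² / 8 = 0.75 × 1 / 8 = 0.09375 dB.
Output = -7 − 0.09375 = -7.09375 dBV.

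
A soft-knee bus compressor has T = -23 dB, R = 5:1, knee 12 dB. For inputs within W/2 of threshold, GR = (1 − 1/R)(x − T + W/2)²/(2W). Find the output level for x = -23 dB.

-24.2 dB

x − T + W/2 = -23 − (-23) + 6 = 6.
GR = (1 − 1/5) × 6² / 24 = 0.8 × 36 / 24 = 1.2 dB.
Output = -23 − 1.2 = -24.2 dB.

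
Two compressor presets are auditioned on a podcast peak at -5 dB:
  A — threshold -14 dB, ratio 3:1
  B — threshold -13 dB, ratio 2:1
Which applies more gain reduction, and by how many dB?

A: 9 dB over, compressed to 3 dB over, so 6 dB of GR.
B: 8 dB over, compressed to 4 dB over, so 4 dB of GR.
A reduces 2 dB more.

A, by 2 dB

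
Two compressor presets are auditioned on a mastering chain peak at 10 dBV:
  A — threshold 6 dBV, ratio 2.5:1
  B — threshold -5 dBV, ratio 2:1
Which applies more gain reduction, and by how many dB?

A: 4 dB over, compressed to 1.6 dB over, so 2.4 dB of GR.
B: 15 dB over, compressed to 7.5 dB over, so 7.5 dB of GR.
B applies 5.1 dB more gain reduction.

B, by 5.1 dB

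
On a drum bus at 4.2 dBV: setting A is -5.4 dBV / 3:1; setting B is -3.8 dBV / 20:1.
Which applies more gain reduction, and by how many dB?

B, by 1.2 dB

A: 9.6 dB over, compressed to 3.2 dB over, so 6.4 dB of GR.
B: 8 dB over, compressed to 0.4 dB over, so 7.6 dB of GR.
Difference: 1.2 dB in favour of B.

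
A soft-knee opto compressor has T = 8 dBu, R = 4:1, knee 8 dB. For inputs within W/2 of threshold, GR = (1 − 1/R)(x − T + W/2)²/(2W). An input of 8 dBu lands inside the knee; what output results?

x − T + W/2 = 8 − 8 + 4 = 4.
GR = (1 − 1/4) × 4² / 16 = 0.75 × 16 / 16 = 0.75 dB.
Output = 8 − 0.75 = 7.25 dBu.

7.25 dBu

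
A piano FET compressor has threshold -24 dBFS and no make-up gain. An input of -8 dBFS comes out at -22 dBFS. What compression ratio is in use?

8:1

Input overshoot = -8 − (-24) = 16 dB; output overshoot = -22 − (-24) = 2 dB.
Ratio = 16 / 2 = 8.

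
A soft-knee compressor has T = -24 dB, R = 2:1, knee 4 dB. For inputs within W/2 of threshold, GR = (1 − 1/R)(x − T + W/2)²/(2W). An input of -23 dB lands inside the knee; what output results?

-23.5625 dB

x − T + W/2 = -23 − (-24) + 2 = 3.
GR = (1 − 1/2) × 3² / 8 = 0.5 × 9 / 8 = 0.5625 dB.
Output = -23 − 0.5625 = -23.5625 dB.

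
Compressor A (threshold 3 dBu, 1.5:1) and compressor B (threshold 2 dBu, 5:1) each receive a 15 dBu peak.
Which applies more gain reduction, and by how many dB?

B, by 6.4 dB

A: 12 dB over, compressed to 8 dB over, so 4 dB of GR.
B: 13 dB over, compressed to 2.6 dB over, so 10.4 dB of GR.
B applies 6.4 dB more gain reduction.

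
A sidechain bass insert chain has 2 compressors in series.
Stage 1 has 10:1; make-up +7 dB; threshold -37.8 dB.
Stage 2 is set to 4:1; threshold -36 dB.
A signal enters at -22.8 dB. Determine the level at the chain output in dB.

-34.325 dB

Stage 1: 15 dB above -37.8 dB, reduced 10:1 to 1.5 dB above → -36.3 dB; +7 dB make-up → -29.3 dB.
Stage 2: 6.7 dB above -36 dB, reduced 4:1 to 1.675 dB above → -34.325 dB.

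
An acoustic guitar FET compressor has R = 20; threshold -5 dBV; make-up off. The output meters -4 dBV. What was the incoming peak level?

15 dBV

The compressed level sits -4 − (-5) = 1 dB over threshold.
Undo the ratio: input overshoot = 1 × 20 = 20 dB, giving input = 15 dBV.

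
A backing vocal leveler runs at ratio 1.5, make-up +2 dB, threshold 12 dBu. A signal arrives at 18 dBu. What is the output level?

Overshoot: 18 − 12 = 6 dB.
At 1.5:1 the overshoot is divided by 1.5, leaving 4 dB above threshold.
So the level is 12 + 4 = 16 dBu; make-up adds 2 dB, giving 18 dBu.

18 dBu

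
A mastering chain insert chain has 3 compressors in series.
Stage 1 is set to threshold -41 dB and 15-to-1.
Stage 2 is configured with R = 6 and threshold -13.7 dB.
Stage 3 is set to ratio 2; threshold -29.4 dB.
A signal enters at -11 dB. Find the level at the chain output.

Stage 1: overshoot 30 dB → 30/15 = 2 dB → -39 dB.
Stage 2: below threshold (-39 ≤ -13.7); passes unchanged; output -39 dB.
Stage 3: below threshold (-39 ≤ -29.4); passes unchanged; output -39 dB.

-39 dB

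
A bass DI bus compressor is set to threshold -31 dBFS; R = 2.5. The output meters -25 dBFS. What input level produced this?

-16 dBFS

Post-compression overshoot = -25 − (-31) = 6 dB.
Undo the ratio: input overshoot = 6 × 2.5 = 15 dB, giving input = -16 dBFS.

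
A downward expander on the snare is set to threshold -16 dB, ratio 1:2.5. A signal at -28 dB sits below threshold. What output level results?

-46 dB

Below threshold, a 1:2.5 expander applies gain = (2.5−1)×(T − x) of attenuation.
(2.5−1) × 12 = 18 dB, so output = -28 − 18 = -46 dB.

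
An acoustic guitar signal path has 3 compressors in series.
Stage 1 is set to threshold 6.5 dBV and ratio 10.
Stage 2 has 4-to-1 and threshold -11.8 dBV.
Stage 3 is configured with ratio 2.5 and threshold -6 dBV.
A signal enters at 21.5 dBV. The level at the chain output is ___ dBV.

Stage 1: overshoot 15 dB → 15/10 = 1.5 dB → 8 dBV.
Stage 2: 19.8 dB above -11.8 dBV, reduced 4:1 to 4.95 dB above → -6.85 dBV.
Stage 3: -6.85 dBV ≤ -6 dBV, so stage 3 doesn't engage; output -6.85 dBV.

-6.85 dBV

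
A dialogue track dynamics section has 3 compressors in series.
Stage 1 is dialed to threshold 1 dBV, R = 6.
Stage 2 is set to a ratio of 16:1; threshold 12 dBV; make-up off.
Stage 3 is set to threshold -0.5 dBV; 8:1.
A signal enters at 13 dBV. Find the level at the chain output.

Stage 1: overshoot 12 dB → 12/6 = 2 dB → 3 dBV.
Stage 2: below threshold (3 ≤ 12); passes unchanged; output 3 dBV.
Stage 3: 3.5 dB above -0.5 dBV, reduced 8:1 to 0.4375 dB above → -0.0625 dBV.

-0.0625 dBV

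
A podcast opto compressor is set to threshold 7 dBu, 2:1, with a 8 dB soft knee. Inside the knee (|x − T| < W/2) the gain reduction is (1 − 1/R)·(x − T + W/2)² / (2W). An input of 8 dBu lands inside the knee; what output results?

x − T + W/2 = 8 − 7 + 4 = 5.
GR = (1 − 1/2) × 5² / 16 = 0.5 × 25 / 16 = 0.78125 dB.
Output = 8 − 0.78125 = 7.21875 dBu.

7.21875 dBu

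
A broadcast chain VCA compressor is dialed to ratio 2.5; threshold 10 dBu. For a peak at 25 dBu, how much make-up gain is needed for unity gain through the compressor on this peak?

9 dB

The peak compresses to 10 + 15/2.5 = 16 dBu.
To reach 25 dBu requires 25 − 16 = 9 dB of make-up.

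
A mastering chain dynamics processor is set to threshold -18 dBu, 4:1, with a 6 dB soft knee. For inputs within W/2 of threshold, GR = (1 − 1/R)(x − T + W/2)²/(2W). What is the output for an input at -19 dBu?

x − T + W/2 = -19 − (-18) + 3 = 2.
GR = (1 − 1/4) × 2² / 12 = 0.75 × 4 / 12 = 0.25 dB.
Output = -19 − 0.25 = -19.25 dBu.

-19.25 dBu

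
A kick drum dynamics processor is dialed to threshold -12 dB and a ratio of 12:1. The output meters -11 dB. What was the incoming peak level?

That's 1 dB above the -12 dB threshold.
Input overshoot = R × output overshoot = 12 dB → input = -12 + 12 = 0 dB.

0 dB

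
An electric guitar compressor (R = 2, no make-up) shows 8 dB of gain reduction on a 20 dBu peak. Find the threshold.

4 dBu

Input is 16 dB above T (since output overshoot × R = input overshoot: (12 − T)·2 = 20 − T gives T = 4 dBu).
Check: 4 + (20 − 4)/2 = 4 + 8 = 12 dBu. ✓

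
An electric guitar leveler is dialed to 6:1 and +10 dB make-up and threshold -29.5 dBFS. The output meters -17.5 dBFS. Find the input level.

Stripping the +10 dB make-up gives -27.5 dBFS at the gain stage.
That's 2 dB above the -29.5 dBFS threshold.
Undo the ratio: input overshoot = 2 × 6 = 12 dB, giving input = -17.5 dBFS.

-17.5 dBFS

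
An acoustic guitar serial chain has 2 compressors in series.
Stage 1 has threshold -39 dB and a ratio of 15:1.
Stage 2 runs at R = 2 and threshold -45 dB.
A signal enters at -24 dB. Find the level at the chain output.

-41.5 dB

Stage 1: overshoot 15 dB → 15/15 = 1 dB → -38 dB.
Stage 2: overshoot 7 dB → 7/2 = 3.5 dB → -41.5 dB.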